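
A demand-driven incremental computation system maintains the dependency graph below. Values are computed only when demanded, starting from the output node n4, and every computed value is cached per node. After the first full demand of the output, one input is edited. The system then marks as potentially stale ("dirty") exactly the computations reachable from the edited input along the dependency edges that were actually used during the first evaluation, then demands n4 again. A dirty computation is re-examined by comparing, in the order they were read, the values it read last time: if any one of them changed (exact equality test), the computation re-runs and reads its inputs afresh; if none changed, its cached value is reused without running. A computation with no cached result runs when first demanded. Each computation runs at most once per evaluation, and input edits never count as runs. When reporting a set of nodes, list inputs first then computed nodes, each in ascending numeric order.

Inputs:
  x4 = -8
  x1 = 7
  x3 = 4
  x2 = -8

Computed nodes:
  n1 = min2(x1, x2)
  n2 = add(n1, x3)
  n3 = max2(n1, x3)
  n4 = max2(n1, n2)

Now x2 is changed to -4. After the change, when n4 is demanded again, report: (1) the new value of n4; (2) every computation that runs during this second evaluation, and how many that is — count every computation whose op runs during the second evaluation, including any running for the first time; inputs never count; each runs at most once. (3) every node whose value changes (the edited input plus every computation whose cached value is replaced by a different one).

New value of n4: 0.
Computations that run: n1, n2, n4 — 3 in total.
Values that change: x2, n1, n2, n4.

First evaluation (everything demanded from the output):
  n1 = min2(7, -8) = -8
  n2 = add(-8, 4) = -4
  n4 = max2(-8, -4) = -4

Propagation after the edit:
  n1: runs — x2 -8->-4; result -4.
  n2: runs — n1 -8->-4; result 0.
  n4: runs — n1 -8->-4; n2 -4->0; result 0.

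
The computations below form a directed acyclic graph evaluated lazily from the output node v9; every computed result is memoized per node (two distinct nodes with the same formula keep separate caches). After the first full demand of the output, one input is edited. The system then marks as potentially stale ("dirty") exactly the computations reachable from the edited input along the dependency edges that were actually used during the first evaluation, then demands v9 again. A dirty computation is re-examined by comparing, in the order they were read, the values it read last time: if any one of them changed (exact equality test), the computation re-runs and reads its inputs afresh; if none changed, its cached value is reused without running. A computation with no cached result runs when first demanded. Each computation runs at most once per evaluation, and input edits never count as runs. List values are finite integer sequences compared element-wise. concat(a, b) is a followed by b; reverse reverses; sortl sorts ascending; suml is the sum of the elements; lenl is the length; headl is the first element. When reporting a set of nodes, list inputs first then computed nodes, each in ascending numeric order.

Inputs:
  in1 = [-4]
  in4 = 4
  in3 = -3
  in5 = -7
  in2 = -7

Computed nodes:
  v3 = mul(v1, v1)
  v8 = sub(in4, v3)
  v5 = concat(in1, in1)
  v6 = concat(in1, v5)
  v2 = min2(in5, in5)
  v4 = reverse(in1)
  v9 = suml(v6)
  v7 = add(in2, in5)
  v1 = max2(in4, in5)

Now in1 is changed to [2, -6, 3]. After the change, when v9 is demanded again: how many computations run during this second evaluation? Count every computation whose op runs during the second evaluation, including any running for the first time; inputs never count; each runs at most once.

3 computations run: v5, v6, v9.

First demand of the output computes:
  v5 = concat([-4], [-4]) = [-4, -4]
  v6 = concat([-4], [-4, -4]) = [-4, -4, -4]
  v9 = suml([-4, -4, -4]) = -12

After the edit, cleaning proceeds:
  v5: a read changed (in1 [-4]->[2, -6, 3]; in1 [-4]->[2, -6, 3]) — executes, giving [2, -6, 3, 2, -6, 3].
  v6: a read changed (in1 [-4]->[2, -6, 3]; v5 [-4, -4]->[2, -6, 3, 2, -6, 3]) — executes, giving [2, -6, 3, 2, -6, 3, 2, -6, 3].
  v9: a read changed (v6 [-4, -4, -4]->[2, -6, 3, 2, -6, 3, 2, -6, 3]) — executes, giving -3.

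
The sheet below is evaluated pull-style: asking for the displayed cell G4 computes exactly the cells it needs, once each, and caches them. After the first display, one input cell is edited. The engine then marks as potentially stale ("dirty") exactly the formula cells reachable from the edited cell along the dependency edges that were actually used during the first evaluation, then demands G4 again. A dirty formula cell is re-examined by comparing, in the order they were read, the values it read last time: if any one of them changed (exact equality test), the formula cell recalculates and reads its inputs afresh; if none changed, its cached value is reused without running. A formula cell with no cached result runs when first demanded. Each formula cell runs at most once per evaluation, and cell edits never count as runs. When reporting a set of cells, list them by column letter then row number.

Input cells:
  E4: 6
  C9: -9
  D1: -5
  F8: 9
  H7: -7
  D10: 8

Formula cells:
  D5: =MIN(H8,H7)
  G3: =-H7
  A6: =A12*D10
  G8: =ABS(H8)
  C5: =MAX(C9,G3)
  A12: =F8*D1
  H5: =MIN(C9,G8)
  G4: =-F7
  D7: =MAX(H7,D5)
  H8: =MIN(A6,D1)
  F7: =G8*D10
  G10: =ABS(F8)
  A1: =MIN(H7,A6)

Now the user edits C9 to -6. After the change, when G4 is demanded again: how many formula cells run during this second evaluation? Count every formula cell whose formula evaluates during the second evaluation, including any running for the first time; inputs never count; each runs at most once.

0 formula cells run: none.
Note the shortcut — C9 feeds only undemanded nodes, so no recomputation happens.

First demand of the output computes:
  A12 = 9 * -5 = -45
  A6 = -45 * 8 = -360
  H8 = MIN(-360, -5) = -360
  G8 = ABS(-360) = 360
  F7 = 360 * 8 = 2880
  G4 = -(2880) = -2880

After the edit, cleaning proceeds:
  C9 only reaches undemanded nodes; the second demand re-runs nothing.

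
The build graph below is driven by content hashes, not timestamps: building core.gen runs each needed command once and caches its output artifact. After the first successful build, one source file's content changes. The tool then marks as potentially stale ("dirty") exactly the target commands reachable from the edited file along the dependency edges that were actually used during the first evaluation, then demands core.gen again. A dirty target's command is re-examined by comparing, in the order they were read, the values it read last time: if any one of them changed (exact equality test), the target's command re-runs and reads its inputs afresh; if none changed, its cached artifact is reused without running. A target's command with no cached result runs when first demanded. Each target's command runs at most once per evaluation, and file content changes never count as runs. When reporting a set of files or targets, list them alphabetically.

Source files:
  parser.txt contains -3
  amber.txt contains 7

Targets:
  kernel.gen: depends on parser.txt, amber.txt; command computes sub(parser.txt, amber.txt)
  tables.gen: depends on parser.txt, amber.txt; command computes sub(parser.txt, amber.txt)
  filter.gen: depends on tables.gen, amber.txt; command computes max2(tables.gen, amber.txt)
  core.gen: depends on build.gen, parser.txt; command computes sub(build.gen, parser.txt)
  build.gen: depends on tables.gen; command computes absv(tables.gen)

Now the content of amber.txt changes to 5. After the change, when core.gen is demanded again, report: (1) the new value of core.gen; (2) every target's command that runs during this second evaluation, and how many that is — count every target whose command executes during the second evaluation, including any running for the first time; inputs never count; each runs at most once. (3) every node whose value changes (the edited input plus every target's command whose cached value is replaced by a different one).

core.gen now evaluates to 11.
Run set: build.gen, core.gen, tables.gen (3 run).
Changed values: amber.txt, build.gen, core.gen, tables.gen.

Initial pass — values computed on the first demand:
  tables.gen = sub(-3, 7) = -10
  build.gen = absv(-10) = 10
  core.gen = sub(10, -3) = 13

Second demand — change propagation:
  tables.gen: re-runs because amber.txt 7->5; new result -8.
  build.gen: re-runs because tables.gen -10->-8; new result 8.
  core.gen: re-runs because build.gen 10->8; new result 11.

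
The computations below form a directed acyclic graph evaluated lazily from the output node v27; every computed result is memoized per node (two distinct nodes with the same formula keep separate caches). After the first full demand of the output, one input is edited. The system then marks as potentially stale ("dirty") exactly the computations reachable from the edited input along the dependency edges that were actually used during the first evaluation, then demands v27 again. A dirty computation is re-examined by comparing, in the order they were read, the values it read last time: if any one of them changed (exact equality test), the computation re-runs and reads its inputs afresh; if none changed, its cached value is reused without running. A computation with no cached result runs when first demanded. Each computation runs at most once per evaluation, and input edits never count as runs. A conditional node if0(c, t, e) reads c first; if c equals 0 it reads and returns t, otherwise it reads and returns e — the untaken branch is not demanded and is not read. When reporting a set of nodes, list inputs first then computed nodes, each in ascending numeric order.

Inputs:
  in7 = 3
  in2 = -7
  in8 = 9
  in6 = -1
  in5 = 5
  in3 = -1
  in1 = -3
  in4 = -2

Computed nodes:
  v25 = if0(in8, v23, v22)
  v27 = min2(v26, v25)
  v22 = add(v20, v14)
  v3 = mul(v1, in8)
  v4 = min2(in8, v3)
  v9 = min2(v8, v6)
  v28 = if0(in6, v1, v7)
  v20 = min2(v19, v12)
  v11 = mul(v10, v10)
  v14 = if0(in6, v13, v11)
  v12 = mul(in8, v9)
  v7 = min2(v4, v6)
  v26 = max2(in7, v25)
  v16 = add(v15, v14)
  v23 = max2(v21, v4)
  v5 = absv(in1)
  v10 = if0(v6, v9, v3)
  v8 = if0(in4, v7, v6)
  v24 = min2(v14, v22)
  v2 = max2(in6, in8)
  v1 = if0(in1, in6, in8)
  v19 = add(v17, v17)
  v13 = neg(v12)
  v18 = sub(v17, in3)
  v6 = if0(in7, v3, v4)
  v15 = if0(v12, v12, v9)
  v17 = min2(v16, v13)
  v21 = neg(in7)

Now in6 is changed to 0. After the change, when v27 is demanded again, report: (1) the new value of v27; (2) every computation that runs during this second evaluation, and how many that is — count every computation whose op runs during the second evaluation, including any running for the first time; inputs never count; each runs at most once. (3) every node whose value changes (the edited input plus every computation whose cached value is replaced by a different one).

Demanding v27 again yields -243.
7 computations run: v14, v16, v17, v22, v25, v26, v27.
The nodes whose values change: in6, v14, v16, v22, v25, v26, v27.
Note where the cutoff bites: v19 is checked, finds nothing changed, and keeps its cache.

First demand of the output computes:
  v1 = if0(in1=-3 -> else branch in8) = 9
  v3 = mul(9, 9) = 81
  v4 = min2(9, 81) = 9
  v6 = if0(in7=3 -> else branch v4) = 9
  v8 = if0(in4=-2 -> else branch v6) = 9
  v9 = min2(9, 9) = 9
  v10 = if0(v6=9 -> else branch v3) = 81
  v11 = mul(81, 81) = 6561
  v12 = mul(9, 9) = 81
  v13 = neg(81) = -81
  v14 = if0(in6=-1 -> else branch v11) = 6561
  v15 = if0(v12=81 -> else branch v9) = 9
  v16 = add(9, 6561) = 6570
  v17 = min2(6570, -81) = -81
  v19 = add(-81, -81) = -162
  v20 = min2(-162, 81) = -162
  v22 = add(-162, 6561) = 6399
  v25 = if0(in8=9 -> else branch v22) = 6399
  v26 = max2(3, 6399) = 6399
  v27 = min2(6399, 6399) = 6399

After the edit, cleaning proceeds:
  v14: a read changed (in6 -1->0) — executes, giving -81.
  v16: a read changed (v14 6561->-81) — executes, giving -72.
  v17: a read changed (v16 6570->-72) — executes, giving -81 — identical to its old value.
  v19: dirty, but its reads are unchanged (v17 unchanged, v17 unchanged); cached -162 stands.
  v20: dirty, but its reads are unchanged (v19 unchanged, v12 unchanged); cached -162 stands.
  v22: a read changed (v14 6561->-81) — executes, giving -243.
  v25: a read changed (v22 6399->-243) — executes, giving -243.
  v26: a read changed (v25 6399->-243) — executes, giving 3.
  v27: a read changed (v26 6399->3; v25 6399->-243) — executes, giving -243.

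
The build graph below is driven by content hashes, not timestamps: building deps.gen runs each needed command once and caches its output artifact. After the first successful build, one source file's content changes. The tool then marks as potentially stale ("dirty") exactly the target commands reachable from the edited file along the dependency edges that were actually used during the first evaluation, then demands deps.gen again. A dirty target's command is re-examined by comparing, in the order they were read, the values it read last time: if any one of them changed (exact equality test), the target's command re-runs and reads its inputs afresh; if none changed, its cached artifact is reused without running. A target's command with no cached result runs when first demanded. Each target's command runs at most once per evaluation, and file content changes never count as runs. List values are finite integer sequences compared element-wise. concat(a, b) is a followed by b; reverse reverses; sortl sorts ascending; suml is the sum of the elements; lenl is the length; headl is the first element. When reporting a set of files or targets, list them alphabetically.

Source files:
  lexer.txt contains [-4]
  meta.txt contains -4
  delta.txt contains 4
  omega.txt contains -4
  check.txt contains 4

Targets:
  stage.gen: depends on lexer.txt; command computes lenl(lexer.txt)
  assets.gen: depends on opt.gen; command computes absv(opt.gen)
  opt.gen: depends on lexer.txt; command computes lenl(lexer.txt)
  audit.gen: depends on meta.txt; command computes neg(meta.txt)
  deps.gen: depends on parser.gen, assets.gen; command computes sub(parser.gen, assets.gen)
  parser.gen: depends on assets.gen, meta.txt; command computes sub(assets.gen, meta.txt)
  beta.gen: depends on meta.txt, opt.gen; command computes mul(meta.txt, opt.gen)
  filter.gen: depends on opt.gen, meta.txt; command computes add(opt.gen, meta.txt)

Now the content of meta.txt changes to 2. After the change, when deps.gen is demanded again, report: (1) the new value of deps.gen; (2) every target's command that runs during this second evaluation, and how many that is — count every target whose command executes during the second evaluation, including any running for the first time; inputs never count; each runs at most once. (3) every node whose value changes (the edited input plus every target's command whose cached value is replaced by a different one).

deps.gen now evaluates to -2.
Run set: deps.gen, parser.gen (2 run).
Changed values: deps.gen, meta.txt, parser.gen.

Initial pass — values computed on the first demand:
  opt.gen = lenl([-4]) = 1
  assets.gen = absv(1) = 1
  parser.gen = sub(1, -4) = 5
  deps.gen = sub(5, 1) = 4

Second demand — change propagation:
  parser.gen: re-runs because meta.txt -4->2; new result -1.
  deps.gen: re-runs because parser.gen 5->-1; new result -2.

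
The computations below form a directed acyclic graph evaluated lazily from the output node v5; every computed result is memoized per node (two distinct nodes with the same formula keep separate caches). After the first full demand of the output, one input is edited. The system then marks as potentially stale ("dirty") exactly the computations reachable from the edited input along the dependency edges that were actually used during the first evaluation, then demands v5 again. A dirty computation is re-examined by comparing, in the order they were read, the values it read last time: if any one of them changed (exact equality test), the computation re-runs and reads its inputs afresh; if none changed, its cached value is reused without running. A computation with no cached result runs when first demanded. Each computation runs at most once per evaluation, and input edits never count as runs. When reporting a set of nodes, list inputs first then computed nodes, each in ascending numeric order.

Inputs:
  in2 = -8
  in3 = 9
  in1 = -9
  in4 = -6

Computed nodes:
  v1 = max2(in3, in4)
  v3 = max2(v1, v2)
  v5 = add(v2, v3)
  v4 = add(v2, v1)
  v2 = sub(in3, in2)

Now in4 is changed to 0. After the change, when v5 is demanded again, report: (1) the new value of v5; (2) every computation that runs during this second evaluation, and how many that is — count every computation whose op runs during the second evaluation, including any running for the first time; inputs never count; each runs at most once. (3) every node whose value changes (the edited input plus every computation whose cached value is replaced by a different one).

Demanding v5 again yields 34.
1 computations run: v1.
The nodes whose values change: in4.
Note the absorption at v1: it re-runs yet its value is the same, leaving the output's value untouched.

First demand of the output computes:
  v1 = max2(9, -6) = 9
  v2 = sub(9, -8) = 17
  v3 = max2(9, 17) = 17
  v5 = add(17, 17) = 34

After the edit, cleaning proceeds:
  v1: a read changed (in4 -6->0) — executes, giving 9 — identical to its old value.
  v3: dirty, but its reads are unchanged (v1 unchanged, v2 unchanged); cached 17 stands.
  v5: dirty, but its reads are unchanged (v2 unchanged, v3 unchanged); cached 34 stands.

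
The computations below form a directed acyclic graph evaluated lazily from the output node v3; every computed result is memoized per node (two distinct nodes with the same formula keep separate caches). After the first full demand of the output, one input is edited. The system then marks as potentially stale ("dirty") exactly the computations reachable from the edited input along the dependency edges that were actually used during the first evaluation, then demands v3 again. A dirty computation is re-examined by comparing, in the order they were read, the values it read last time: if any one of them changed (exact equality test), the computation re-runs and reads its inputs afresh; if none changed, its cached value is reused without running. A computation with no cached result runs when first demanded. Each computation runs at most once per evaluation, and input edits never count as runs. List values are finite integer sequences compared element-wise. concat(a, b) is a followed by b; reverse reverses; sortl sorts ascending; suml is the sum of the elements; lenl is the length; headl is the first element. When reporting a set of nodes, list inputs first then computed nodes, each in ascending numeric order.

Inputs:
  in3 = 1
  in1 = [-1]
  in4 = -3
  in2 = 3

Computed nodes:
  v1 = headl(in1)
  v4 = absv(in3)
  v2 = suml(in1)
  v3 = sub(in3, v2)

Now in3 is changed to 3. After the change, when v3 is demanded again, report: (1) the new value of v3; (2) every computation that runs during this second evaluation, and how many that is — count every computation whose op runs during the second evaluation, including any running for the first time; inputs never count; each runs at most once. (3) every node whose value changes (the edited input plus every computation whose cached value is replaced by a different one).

Demanding v3 again yields 4.
1 computations run: v3.
The nodes whose values change: in3, v3.

First demand of the output computes:
  v2 = suml([-1]) = -1
  v3 = sub(1, -1) = 2

After the edit, cleaning proceeds:
  v3: a read changed (in3 1->3) — executes, giving 4.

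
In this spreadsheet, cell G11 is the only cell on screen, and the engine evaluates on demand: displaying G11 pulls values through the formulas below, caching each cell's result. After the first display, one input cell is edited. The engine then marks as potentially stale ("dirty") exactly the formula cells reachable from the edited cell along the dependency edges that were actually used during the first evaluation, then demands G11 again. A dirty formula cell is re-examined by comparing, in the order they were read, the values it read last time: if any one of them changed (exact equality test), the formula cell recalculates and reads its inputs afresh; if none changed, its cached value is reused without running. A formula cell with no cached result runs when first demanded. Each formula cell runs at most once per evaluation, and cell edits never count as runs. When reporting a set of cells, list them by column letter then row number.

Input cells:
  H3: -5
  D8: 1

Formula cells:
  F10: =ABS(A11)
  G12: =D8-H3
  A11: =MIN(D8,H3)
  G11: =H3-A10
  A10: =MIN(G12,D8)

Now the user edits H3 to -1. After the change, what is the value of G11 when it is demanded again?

G11 now evaluates to -2.

Initial pass — values computed on the first demand:
  G12 = 1 - -5 = 6
  A10 = MIN(6, 1) = 1
  G11 = -5 - 1 = -6

Second demand — change propagation:
  G12: re-runs because H3 -5->-1; new result 2.
  A10: re-runs because G12 6->2; new result 1 (unchanged).
  G11: re-runs because H3 -5->-1; new result -2.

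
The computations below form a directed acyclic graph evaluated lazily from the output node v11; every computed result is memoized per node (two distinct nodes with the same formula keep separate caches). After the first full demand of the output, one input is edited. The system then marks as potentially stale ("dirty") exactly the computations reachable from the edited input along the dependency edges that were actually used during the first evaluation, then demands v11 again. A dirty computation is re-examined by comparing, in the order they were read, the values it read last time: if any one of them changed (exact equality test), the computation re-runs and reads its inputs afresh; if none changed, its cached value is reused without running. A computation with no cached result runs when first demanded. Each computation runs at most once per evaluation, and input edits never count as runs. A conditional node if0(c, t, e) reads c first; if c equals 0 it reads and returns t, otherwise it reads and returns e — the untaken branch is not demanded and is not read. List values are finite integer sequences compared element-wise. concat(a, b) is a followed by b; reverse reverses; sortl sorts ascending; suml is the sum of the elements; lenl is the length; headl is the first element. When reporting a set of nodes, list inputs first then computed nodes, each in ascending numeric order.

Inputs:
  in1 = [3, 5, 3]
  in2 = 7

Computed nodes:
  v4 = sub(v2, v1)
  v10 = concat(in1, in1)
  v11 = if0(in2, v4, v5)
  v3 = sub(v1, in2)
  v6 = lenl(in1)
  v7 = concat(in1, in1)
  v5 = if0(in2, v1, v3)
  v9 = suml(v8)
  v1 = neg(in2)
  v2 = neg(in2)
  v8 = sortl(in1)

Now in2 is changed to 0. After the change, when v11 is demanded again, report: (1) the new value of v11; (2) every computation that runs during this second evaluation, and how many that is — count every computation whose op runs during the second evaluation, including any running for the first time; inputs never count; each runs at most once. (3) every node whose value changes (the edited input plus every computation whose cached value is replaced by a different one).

First demand of the output computes:
  v1 = neg(7) = -7
  v3 = sub(-7, 7) = -14
  v5 = if0(in2=7 -> else branch v3) = -14
  v11 = if0(in2=7 -> else branch v5) = -14

After the edit, cleaning proceeds:
  v1: a read changed (in2 7->0) — executes, giving 0.
  v2: had never run; runs now, result 0.
  v3: stays stale; no demand reaches it after the flip.
  v4: had never run; runs now, result 0.
  v5: stays stale; no demand reaches it after the flip.
  v11: a read changed (in2 7->0) — executes, giving 0.

Note the branch switch — demand abandons v3, v5, which are never re-examined.

Demanding v11 again yields 0.
4 computations run: v1, v2, v4, v11.
The nodes whose values change: in2, v1, v11.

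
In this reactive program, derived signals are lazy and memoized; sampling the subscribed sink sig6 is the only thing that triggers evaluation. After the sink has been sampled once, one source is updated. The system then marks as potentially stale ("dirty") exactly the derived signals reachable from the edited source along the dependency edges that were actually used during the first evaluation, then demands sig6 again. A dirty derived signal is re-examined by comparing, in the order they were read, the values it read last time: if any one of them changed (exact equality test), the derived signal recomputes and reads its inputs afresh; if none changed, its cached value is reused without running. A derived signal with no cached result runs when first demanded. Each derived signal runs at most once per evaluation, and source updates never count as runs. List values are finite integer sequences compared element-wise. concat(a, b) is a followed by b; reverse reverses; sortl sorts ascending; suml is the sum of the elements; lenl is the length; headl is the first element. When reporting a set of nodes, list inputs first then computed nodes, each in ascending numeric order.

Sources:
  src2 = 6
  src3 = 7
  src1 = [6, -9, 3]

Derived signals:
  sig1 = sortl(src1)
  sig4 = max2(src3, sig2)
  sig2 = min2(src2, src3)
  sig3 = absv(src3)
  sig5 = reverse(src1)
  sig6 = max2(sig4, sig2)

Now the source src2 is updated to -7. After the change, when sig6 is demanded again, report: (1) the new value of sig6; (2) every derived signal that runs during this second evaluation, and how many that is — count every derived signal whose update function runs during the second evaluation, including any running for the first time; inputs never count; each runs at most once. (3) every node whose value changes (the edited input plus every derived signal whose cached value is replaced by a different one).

First demand of the output computes:
  sig2 = min2(6, 7) = 6
  sig4 = max2(7, 6) = 7
  sig6 = max2(7, 6) = 7

After the edit, cleaning proceeds:
  sig2: a read changed (src2 6->-7) — executes, giving -7.
  sig4: a read changed (sig2 6->-7) — executes, giving 7 — identical to its old value.
  sig6: a read changed (sig2 6->-7) — executes, giving 7 — identical to its old value.

Demanding sig6 again yields 7.
3 derived signals run: sig2, sig4, sig6.
The nodes whose values change: src2, sig2.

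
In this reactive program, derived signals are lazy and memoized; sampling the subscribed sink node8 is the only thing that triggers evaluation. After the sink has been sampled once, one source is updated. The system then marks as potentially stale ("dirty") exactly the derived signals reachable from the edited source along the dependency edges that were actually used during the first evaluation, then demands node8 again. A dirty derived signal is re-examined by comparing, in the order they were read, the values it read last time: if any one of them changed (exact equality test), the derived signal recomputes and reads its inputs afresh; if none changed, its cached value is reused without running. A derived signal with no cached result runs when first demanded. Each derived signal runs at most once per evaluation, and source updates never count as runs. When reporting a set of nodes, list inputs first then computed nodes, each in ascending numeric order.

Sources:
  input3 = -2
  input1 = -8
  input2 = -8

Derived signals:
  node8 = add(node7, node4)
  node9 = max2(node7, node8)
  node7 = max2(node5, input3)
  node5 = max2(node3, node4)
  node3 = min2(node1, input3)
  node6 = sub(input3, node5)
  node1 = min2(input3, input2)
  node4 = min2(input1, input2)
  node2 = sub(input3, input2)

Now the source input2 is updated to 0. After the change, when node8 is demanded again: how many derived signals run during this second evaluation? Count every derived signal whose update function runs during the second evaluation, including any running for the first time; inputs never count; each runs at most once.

First demand of the output computes:
  node1 = min2(-2, -8) = -8
  node3 = min2(-8, -2) = -8
  node4 = min2(-8, -8) = -8
  node5 = max2(-8, -8) = -8
  node7 = max2(-8, -2) = -2
  node8 = add(-2, -8) = -10

After the edit, cleaning proceeds:
  node1: a read changed (input2 -8->0) — executes, giving -2.
  node3: a read changed (node1 -8->-2) — executes, giving -2.
  node4: a read changed (input2 -8->0) — executes, giving -8 — identical to its old value.
  node5: a read changed (node3 -8->-2) — executes, giving -2.
  node7: a read changed (node5 -8->-2) — executes, giving -2 — identical to its old value.
  node8: dirty, but its reads are unchanged (node7 unchanged, node4 unchanged); cached -10 stands.

Note where the cutoff bites: node8 is checked, finds nothing changed, and keeps its cache.

5 derived signals run: node1, node3, node4, node5, node7.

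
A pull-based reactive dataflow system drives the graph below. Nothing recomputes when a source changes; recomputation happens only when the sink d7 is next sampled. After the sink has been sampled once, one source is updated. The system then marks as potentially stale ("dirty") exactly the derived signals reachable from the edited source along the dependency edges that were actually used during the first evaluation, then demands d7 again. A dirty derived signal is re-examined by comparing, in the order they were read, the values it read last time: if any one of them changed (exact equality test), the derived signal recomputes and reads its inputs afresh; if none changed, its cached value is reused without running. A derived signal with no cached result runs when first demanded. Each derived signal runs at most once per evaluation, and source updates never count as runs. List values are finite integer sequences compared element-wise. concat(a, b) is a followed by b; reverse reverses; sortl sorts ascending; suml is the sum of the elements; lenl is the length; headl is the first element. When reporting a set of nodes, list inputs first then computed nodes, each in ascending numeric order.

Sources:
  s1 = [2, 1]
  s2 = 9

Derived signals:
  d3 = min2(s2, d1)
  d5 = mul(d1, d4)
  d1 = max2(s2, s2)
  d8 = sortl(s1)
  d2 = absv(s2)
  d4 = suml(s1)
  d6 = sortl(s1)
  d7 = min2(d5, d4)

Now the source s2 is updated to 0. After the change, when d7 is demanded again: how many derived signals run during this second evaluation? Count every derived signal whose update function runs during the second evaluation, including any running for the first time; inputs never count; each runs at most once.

First evaluation (everything demanded from the output):
  d1 = max2(9, 9) = 9
  d4 = suml([2, 1]) = 3
  d5 = mul(9, 3) = 27
  d7 = min2(27, 3) = 3

Propagation after the edit:
  d1: runs — s2 9->0; s2 9->0; result 0.
  d5: runs — d1 9->0; result 0.
  d7: runs — d5 27->0; result 0.

Derived signals that run: d1, d5, d7 — 3 in total.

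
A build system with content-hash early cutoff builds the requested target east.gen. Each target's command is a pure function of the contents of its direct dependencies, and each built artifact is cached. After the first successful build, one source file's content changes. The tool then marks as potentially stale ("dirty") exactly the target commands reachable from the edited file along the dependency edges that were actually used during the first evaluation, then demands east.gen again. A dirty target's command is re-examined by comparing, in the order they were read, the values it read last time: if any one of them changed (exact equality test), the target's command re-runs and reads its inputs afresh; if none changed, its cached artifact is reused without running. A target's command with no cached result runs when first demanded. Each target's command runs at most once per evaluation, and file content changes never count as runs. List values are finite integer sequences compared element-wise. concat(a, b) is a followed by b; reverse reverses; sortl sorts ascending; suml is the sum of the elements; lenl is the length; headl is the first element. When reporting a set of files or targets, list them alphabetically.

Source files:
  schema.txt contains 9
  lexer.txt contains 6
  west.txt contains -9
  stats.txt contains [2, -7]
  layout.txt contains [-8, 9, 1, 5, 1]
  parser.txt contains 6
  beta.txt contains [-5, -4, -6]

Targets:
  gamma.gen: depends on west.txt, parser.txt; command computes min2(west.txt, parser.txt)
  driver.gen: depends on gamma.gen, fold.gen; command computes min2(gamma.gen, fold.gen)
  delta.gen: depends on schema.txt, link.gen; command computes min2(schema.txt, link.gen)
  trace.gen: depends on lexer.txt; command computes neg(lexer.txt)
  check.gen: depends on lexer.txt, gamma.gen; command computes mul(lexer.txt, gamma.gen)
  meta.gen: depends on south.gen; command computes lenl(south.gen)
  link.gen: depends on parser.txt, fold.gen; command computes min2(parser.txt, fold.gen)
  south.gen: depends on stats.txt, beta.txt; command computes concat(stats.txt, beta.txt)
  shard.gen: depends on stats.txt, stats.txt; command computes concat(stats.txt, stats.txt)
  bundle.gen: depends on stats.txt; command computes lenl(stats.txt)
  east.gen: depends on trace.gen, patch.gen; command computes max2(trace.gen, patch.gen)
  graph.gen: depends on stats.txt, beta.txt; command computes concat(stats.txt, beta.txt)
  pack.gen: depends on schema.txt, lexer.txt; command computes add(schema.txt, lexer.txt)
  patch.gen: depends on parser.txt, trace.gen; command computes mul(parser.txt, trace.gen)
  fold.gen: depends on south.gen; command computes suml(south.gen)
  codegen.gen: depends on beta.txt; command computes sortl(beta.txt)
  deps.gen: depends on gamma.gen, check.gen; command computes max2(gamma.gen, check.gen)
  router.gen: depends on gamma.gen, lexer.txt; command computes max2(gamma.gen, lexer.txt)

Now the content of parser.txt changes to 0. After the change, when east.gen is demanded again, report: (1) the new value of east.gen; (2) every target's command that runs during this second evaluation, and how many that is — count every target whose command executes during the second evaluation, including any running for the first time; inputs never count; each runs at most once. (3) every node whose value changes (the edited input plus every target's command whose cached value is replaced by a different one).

New value of east.gen: 0.
Target commands that run: east.gen, patch.gen — 2 in total.
Values that change: east.gen, parser.txt, patch.gen.

First evaluation (everything demanded from the output):
  trace.gen = neg(6) = -6
  patch.gen = mul(6, -6) = -36
  east.gen = max2(-6, -36) = -6

Propagation after the edit:
  patch.gen: runs — parser.txt 6->0; result 0.
  east.gen: runs — patch.gen -36->0; result 0.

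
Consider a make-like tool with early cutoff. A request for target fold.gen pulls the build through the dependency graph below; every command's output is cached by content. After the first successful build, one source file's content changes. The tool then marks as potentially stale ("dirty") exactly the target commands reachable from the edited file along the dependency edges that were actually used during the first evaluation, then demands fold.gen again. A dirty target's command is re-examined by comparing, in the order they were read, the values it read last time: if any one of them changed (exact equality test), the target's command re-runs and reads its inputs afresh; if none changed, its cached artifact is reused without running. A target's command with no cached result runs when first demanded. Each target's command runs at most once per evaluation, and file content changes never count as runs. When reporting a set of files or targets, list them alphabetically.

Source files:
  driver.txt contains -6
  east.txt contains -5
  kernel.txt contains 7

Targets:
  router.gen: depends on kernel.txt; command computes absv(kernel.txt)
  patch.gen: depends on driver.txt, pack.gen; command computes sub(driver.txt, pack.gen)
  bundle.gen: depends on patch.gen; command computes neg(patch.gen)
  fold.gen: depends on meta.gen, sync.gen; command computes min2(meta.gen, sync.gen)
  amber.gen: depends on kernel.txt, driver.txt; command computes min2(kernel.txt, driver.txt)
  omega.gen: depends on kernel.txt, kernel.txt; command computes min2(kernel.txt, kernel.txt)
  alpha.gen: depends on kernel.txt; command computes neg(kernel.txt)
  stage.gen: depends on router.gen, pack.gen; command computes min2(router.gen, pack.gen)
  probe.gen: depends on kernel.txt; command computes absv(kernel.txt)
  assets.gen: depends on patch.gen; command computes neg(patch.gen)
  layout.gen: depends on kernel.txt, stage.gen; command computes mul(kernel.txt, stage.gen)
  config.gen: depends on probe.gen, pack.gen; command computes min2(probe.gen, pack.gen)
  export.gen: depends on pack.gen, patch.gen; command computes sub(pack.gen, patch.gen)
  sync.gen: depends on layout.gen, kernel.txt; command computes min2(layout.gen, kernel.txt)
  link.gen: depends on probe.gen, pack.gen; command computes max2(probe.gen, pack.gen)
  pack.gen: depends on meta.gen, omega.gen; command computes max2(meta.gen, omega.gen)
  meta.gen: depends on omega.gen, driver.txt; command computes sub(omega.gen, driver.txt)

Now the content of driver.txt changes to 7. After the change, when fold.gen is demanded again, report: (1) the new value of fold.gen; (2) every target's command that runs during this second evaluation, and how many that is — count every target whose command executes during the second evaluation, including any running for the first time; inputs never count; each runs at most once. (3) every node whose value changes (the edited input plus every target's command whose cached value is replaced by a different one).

First demand of the output computes:
  omega.gen = min2(7, 7) = 7
  meta.gen = sub(7, -6) = 13
  pack.gen = max2(13, 7) = 13
  router.gen = absv(7) = 7
  stage.gen = min2(7, 13) = 7
  layout.gen = mul(7, 7) = 49
  sync.gen = min2(49, 7) = 7
  fold.gen = min2(13, 7) = 7

After the edit, cleaning proceeds:
  meta.gen: a read changed (driver.txt -6->7) — executes, giving 0.
  pack.gen: a read changed (meta.gen 13->0) — executes, giving 7.
  stage.gen: a read changed (pack.gen 13->7) — executes, giving 7 — identical to its old value.
  layout.gen: dirty, but its reads are unchanged (kernel.txt unchanged, stage.gen unchanged); cached 49 stands.
  sync.gen: dirty, but its reads are unchanged (layout.gen unchanged, kernel.txt unchanged); cached 7 stands.
  fold.gen: a read changed (meta.gen 13->0) — executes, giving 0.

Note where the cutoff bites: layout.gen is checked, finds nothing changed, and keeps its cache.

Demanding fold.gen again yields 0.
4 target commands run: fold.gen, meta.gen, pack.gen, stage.gen.
The nodes whose values change: driver.txt, fold.gen, meta.gen, pack.gen.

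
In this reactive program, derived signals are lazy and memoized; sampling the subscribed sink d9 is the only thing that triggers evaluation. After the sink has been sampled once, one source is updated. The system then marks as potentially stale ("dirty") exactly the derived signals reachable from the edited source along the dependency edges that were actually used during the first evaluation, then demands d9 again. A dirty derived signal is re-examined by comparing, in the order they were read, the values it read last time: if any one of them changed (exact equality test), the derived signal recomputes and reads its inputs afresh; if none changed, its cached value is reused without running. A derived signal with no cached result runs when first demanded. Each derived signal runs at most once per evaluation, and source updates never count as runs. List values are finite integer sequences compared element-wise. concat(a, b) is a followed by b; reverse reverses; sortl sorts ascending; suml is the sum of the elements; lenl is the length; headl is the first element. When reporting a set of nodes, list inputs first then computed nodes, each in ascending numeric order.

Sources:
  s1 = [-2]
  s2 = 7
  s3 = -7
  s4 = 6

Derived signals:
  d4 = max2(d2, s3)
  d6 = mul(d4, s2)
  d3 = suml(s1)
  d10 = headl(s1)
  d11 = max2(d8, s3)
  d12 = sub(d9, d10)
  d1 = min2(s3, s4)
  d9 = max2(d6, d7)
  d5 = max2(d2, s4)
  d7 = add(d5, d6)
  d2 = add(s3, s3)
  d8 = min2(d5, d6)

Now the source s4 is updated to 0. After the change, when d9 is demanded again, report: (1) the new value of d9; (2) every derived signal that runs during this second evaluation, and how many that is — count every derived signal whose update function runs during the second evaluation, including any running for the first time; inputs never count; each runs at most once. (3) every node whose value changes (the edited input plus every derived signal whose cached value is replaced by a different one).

Demanding d9 again yields -49.
3 derived signals run: d5, d7, d9.
The nodes whose values change: s4, d5, d7, d9.

First demand of the output computes:
  d2 = add(-7, -7) = -14
  d4 = max2(-14, -7) = -7
  d5 = max2(-14, 6) = 6
  d6 = mul(-7, 7) = -49
  d7 = add(6, -49) = -43
  d9 = max2(-49, -43) = -43

After the edit, cleaning proceeds:
  d5: a read changed (s4 6->0) — executes, giving 0.
  d7: a read changed (d5 6->0) — executes, giving -49.
  d9: a read changed (d7 -43->-49) — executes, giving -49.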